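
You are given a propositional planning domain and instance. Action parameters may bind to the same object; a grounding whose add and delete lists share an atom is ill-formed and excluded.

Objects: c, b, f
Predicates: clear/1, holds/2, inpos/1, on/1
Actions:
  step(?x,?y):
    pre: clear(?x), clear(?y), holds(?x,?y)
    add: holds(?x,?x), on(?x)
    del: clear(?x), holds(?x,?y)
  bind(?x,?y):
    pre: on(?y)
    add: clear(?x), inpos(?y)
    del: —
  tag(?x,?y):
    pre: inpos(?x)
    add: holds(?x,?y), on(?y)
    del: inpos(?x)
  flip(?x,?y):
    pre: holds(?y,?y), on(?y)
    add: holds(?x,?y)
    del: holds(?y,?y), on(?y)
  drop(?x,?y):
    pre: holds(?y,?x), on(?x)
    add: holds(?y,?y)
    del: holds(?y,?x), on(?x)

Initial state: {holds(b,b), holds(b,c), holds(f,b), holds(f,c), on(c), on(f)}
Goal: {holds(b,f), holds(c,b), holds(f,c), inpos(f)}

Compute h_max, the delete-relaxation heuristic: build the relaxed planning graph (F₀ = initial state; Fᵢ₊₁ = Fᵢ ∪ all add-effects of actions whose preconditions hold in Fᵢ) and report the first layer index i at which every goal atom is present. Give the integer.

2

F0 = init (6 atoms)
F1 = F0 ∪ {clear(b), clear(c), clear(f), holds(f,f), inpos(c), inpos(f)}  (12 atoms)
F2 = F1 ∪ {holds(b,f), holds(c,b), holds(c,c), holds(c,f), on(b)}  (17 atoms)
goal ⊆ F2  ⇒  h_max = 2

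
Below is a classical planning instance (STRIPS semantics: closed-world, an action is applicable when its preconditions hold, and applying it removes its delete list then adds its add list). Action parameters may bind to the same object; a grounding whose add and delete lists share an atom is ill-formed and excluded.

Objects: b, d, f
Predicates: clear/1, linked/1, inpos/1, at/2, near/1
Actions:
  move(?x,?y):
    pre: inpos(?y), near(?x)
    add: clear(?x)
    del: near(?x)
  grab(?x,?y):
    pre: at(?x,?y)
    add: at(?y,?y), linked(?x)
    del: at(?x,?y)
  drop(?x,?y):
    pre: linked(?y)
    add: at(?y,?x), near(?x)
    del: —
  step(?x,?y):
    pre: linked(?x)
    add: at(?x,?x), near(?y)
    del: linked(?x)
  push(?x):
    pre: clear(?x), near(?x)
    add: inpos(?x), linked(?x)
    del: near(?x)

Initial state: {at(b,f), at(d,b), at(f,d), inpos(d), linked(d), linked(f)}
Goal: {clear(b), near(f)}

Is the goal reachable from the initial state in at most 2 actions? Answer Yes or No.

No

1. drop(b,d)  →  {at(b,f), at(d,b), at(f,d), inpos(d), linked(d), linked(f), near(b)}
2. move(b,d)  →  {at(b,f), at(d,b), at(f,d), clear(b), inpos(d), linked(d), linked(f)}
3. drop(f,d)  →  {at(b,f), at(d,b), at(d,f), at(f,d), clear(b), inpos(d), linked(d), linked(f), near(f)}
optimal plan length = 3; 3 > 2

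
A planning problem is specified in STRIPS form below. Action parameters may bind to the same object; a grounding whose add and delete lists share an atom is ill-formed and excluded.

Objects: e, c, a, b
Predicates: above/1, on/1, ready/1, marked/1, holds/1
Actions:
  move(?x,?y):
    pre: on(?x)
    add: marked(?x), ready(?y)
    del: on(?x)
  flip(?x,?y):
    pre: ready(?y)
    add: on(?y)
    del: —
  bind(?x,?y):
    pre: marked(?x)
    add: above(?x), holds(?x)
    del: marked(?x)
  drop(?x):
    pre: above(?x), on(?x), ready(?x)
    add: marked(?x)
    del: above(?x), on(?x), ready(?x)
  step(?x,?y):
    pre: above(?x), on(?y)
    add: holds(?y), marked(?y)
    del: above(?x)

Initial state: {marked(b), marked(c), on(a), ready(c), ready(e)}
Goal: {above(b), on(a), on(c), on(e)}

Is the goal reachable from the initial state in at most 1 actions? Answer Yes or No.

No

1. flip(e,e)  →  {marked(b), marked(c), on(a), on(e), ready(c), ready(e)}
2. flip(e,c)  →  {marked(b), marked(c), on(a), on(c), on(e), ready(c), ready(e)}
3. bind(b,e)  →  {above(b), holds(b), marked(c), on(a), on(c), on(e), ready(c), ready(e)}
optimal plan length = 3; 3 > 1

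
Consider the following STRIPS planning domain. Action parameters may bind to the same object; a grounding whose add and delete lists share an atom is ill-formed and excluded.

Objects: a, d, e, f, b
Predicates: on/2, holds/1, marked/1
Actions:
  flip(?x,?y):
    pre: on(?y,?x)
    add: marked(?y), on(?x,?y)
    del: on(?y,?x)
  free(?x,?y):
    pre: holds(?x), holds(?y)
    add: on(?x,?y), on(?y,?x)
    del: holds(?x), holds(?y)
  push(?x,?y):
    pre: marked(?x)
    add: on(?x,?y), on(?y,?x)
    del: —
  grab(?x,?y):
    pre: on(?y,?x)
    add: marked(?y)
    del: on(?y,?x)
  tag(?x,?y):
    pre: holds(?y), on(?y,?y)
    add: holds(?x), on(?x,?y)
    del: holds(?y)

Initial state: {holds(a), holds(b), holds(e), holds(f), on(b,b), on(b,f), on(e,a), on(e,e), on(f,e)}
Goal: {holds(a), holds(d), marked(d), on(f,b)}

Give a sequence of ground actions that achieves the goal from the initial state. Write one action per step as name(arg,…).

1. flip(f,b)  →  {holds(a), holds(b), holds(e), holds(f), marked(b), on(b,b), on(e,a), on(e,e), on(f,b), on(f,e)}
2. tag(d,e)  →  {holds(a), holds(b), holds(d), holds(f), marked(b), on(b,b), on(d,e), on(e,a), on(e,e), on(f,b), on(f,e)}
3. flip(e,d)  →  {holds(a), holds(b), holds(d), holds(f), marked(b), marked(d), on(b,b), on(e,a), on(e,d), on(e,e), on(f,b), on(f,e)}

flip(f,b); tag(d,e); flip(e,d)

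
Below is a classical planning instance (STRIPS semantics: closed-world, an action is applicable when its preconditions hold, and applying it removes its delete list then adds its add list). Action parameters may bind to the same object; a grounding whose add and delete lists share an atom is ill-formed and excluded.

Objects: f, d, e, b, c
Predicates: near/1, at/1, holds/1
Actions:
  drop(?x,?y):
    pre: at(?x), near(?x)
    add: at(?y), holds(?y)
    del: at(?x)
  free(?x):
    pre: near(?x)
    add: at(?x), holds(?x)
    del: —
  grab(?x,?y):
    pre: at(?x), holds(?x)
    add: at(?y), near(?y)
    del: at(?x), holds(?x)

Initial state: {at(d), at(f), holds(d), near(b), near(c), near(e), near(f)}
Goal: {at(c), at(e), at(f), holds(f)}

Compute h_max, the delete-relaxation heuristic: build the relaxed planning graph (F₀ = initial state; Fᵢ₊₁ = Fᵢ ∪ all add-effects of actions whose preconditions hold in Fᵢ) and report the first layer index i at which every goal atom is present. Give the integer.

1

F0 = init (7 atoms)
F1 = F0 ∪ {at(b), at(c), at(e), holds(b), holds(c), holds(e), holds(f)}  (14 atoms)
goal ⊆ F1  ⇒  h_max = 1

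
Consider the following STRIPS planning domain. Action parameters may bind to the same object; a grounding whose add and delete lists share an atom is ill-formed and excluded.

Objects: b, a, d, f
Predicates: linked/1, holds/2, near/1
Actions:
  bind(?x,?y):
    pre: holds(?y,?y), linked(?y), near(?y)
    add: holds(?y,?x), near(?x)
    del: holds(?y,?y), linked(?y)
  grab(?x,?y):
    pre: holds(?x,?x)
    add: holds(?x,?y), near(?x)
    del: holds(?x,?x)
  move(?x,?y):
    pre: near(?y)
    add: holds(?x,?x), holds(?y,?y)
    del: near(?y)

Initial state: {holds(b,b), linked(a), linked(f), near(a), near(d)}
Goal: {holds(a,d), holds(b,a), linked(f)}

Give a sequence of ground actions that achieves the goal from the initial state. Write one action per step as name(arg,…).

1. grab(b,a)  →  {holds(b,a), linked(a), linked(f), near(a), near(b), near(d)}
2. move(b,a)  →  {holds(a,a), holds(b,a), holds(b,b), linked(a), linked(f), near(b), near(d)}
3. grab(a,d)  →  {holds(a,d), holds(b,a), holds(b,b), linked(a), linked(f), near(a), near(b), near(d)}

grab(b,a); move(b,a); grab(a,d)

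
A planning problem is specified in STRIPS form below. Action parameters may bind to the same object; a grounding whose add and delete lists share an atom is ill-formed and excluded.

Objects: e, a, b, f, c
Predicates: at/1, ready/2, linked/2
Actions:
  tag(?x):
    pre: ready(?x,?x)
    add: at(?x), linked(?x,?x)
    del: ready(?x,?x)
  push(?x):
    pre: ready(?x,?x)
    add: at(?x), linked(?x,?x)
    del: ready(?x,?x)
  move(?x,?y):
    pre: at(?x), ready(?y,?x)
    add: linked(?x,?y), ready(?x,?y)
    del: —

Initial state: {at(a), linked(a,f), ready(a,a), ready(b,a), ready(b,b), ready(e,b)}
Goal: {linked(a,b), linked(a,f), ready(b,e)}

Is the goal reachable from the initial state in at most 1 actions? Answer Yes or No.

No

1. tag(b)  →  {at(a), at(b), linked(a,f), linked(b,b), ready(a,a), ready(b,a), ready(e,b)}
2. move(a,b)  →  {at(a), at(b), linked(a,b), linked(a,f), linked(b,b), ready(a,a), ready(a,b), ready(b,a), ready(e,b)}
3. move(b,e)  →  {at(a), at(b), linked(a,b), linked(a,f), linked(b,b), linked(b,e), ready(a,a), ready(a,b), ready(b,a), ready(b,e), ready(e,b)}
optimal plan length = 3; 3 > 1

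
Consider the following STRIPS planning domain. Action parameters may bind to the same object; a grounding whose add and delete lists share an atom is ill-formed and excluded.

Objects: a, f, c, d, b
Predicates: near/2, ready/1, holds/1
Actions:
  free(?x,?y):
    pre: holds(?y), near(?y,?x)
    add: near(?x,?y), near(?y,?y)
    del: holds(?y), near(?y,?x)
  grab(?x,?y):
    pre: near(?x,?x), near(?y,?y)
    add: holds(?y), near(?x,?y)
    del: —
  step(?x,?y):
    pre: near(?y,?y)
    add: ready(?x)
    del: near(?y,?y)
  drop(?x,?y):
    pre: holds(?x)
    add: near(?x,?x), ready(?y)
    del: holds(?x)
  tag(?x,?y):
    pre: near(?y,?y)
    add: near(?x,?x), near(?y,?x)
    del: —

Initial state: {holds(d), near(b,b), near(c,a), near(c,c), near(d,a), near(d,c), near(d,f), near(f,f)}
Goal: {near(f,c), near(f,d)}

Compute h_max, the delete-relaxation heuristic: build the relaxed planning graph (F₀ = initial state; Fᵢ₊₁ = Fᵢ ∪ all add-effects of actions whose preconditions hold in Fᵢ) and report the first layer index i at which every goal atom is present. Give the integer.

F0 = init (8 atoms)
F1 = F0 ∪ {holds(b), holds(c), holds(f), near(a,a), near(a,d), near(b,a), near(b,c), near(b,d), near(b,f), near(c,b), near(c,d), near(c,f), near(d,d), near(f,a), near(f,b), near(f,c), near(f,d), ready(a), ready(b), ready(c), ready(d), ready(f)}  (30 atoms)
goal ⊆ F1  ⇒  h_max = 1

1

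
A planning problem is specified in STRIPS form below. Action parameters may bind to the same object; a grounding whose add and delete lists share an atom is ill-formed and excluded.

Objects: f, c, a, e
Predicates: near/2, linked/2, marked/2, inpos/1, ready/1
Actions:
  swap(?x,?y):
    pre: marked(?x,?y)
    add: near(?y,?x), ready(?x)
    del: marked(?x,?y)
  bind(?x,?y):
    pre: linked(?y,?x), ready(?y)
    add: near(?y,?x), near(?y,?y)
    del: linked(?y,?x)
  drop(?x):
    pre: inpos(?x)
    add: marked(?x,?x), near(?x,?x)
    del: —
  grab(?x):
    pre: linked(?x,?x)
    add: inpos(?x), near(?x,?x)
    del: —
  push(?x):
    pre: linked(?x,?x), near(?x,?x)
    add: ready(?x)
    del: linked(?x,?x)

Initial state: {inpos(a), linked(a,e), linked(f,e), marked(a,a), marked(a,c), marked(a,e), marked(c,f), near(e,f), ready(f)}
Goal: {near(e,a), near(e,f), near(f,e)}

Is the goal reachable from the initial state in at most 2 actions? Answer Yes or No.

1. swap(a,e)  →  {inpos(a), linked(a,e), linked(f,e), marked(a,a), marked(a,c), marked(c,f), near(e,a), near(e,f), ready(a), ready(f)}
2. bind(e,f)  →  {inpos(a), linked(a,e), marked(a,a), marked(a,c), marked(c,f), near(e,a), near(e,f), near(f,e), near(f,f), ready(a), ready(f)}
optimal plan length = 2; 2 ≤ 2

Yes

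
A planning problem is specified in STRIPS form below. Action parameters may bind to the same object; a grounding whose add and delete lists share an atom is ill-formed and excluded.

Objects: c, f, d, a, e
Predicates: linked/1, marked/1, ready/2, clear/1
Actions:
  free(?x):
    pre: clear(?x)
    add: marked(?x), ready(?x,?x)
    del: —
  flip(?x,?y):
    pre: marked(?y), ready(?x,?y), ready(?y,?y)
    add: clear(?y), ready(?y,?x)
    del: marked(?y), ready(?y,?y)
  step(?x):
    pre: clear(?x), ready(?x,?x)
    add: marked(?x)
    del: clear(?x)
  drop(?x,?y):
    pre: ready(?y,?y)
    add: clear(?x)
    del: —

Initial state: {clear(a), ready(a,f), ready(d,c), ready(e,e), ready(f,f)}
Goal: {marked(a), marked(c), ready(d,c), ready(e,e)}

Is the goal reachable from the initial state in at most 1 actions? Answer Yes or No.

1. free(a)  →  {clear(a), marked(a), ready(a,a), ready(a,f), ready(d,c), ready(e,e), ready(f,f)}
2. drop(c,f)  →  {clear(a), clear(c), marked(a), ready(a,a), ready(a,f), ready(d,c), ready(e,e), ready(f,f)}
3. free(c)  →  {clear(a), clear(c), marked(a), marked(c), ready(a,a), ready(a,f), ready(c,c), ready(d,c), ready(e,e), ready(f,f)}
optimal plan length = 3; 3 > 1

No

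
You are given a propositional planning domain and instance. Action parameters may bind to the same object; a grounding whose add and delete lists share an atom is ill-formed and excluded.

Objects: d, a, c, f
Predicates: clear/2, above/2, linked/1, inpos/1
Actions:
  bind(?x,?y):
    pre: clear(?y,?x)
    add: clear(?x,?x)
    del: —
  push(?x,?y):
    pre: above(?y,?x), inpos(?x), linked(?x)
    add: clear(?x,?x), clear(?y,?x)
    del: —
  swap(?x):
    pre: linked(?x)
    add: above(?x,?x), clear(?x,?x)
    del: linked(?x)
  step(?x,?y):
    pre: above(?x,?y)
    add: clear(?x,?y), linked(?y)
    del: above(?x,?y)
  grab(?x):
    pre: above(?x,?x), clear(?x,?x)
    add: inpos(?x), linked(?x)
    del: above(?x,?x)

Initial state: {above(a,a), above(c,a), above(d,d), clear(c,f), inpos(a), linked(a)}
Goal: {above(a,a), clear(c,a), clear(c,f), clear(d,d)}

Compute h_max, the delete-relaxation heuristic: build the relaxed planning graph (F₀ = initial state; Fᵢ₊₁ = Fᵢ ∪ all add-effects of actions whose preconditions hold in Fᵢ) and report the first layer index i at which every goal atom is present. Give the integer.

F0 = init (6 atoms)
F1 = F0 ∪ {clear(a,a), clear(c,a), clear(d,d), clear(f,f), linked(d)}  (11 atoms)
goal ⊆ F1  ⇒  h_max = 1

1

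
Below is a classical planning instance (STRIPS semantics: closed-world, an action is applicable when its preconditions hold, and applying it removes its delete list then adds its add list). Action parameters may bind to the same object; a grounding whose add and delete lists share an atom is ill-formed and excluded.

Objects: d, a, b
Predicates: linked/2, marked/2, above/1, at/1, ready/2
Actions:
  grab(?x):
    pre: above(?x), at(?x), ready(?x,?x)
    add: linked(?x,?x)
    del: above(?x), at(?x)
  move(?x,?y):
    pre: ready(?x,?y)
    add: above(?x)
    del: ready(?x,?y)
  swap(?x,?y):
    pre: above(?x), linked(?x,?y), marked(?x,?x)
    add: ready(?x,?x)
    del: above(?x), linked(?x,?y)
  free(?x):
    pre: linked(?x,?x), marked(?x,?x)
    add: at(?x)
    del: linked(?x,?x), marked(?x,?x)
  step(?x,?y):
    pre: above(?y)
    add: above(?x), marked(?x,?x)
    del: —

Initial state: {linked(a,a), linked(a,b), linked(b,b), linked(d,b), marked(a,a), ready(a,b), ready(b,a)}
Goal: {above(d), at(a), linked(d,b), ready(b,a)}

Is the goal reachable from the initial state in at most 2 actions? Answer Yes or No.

1. move(a,b)  →  {above(a), linked(a,a), linked(a,b), linked(b,b), linked(d,b), marked(a,a), ready(b,a)}
2. free(a)  →  {above(a), at(a), linked(a,b), linked(b,b), linked(d,b), ready(b,a)}
3. step(d,a)  →  {above(a), above(d), at(a), linked(a,b), linked(b,b), linked(d,b), marked(d,d), ready(b,a)}
optimal plan length = 3; 3 > 2

No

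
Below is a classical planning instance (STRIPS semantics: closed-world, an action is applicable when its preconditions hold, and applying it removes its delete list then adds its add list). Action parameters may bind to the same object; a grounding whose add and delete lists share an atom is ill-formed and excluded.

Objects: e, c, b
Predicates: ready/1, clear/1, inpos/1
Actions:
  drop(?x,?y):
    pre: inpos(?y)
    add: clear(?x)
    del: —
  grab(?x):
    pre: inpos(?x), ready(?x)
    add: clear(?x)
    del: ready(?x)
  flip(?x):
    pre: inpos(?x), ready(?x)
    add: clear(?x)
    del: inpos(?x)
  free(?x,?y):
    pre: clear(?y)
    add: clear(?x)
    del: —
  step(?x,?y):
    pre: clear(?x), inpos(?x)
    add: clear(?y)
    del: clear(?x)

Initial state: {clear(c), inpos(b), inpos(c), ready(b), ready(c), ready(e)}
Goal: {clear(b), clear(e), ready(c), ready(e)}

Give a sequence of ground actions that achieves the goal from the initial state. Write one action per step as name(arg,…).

drop(e,c); drop(b,c)

1. drop(e,c)  →  {clear(c), clear(e), inpos(b), inpos(c), ready(b), ready(c), ready(e)}
2. drop(b,c)  →  {clear(b), clear(c), clear(e), inpos(b), inpos(c), ready(b), ready(c), ready(e)}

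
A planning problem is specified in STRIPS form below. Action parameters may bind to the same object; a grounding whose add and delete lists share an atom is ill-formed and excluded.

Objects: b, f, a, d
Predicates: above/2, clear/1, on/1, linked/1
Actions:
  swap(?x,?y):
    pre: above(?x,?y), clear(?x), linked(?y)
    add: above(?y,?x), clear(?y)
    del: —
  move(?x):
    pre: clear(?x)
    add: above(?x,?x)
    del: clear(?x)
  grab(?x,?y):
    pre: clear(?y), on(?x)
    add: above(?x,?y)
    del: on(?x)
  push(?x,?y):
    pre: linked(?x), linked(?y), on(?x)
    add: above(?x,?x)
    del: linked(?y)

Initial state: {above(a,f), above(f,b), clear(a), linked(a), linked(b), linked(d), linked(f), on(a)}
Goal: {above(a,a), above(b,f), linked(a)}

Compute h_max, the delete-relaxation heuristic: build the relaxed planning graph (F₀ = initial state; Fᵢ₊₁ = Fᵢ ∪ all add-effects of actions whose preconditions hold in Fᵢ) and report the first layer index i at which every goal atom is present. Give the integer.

F0 = init (8 atoms)
F1 = F0 ∪ {above(a,a), above(f,a), clear(f)}  (11 atoms)
F2 = F1 ∪ {above(b,f), above(f,f), clear(b)}  (14 atoms)
goal ⊆ F2  ⇒  h_max = 2

2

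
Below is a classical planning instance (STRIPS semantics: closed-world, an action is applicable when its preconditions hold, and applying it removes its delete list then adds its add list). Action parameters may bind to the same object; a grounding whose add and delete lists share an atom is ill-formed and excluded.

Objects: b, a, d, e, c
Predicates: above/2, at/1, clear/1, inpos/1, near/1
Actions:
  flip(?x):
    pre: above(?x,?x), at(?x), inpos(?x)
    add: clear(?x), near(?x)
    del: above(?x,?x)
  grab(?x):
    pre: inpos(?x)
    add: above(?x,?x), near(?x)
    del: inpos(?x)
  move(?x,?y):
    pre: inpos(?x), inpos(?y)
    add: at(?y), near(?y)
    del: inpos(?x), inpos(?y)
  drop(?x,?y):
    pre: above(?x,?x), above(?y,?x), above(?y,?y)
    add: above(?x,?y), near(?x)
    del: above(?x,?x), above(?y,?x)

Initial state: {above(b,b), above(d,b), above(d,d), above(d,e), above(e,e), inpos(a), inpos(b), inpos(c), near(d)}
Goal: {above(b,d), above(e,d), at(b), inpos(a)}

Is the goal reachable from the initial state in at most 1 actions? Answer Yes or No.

1. move(b,b)  →  {above(b,b), above(d,b), above(d,d), above(d,e), above(e,e), at(b), inpos(a), inpos(c), near(b), near(d)}
2. drop(b,d)  →  {above(b,d), above(d,d), above(d,e), above(e,e), at(b), inpos(a), inpos(c), near(b), near(d)}
3. drop(e,d)  →  {above(b,d), above(d,d), above(e,d), at(b), inpos(a), inpos(c), near(b), near(d), near(e)}
optimal plan length = 3; 3 > 1

No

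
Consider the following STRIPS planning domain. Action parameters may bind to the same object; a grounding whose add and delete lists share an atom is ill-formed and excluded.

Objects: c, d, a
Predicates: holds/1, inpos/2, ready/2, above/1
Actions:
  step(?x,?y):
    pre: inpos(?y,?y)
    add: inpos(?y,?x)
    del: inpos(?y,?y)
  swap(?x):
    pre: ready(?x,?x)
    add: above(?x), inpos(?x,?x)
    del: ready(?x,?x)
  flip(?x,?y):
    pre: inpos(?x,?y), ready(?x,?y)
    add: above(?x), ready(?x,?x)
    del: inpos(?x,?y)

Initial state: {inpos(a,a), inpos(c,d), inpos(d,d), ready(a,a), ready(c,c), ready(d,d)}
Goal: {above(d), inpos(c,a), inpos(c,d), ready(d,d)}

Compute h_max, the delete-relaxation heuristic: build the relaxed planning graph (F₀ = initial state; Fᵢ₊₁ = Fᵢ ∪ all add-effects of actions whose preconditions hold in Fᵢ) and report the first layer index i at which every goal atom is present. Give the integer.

2

F0 = init (6 atoms)
F1 = F0 ∪ {above(a), above(c), above(d), inpos(a,c), inpos(a,d), inpos(c,c), inpos(d,a), inpos(d,c)}  (14 atoms)
F2 = F1 ∪ {inpos(c,a)}  (15 atoms)
goal ⊆ F2  ⇒  h_max = 2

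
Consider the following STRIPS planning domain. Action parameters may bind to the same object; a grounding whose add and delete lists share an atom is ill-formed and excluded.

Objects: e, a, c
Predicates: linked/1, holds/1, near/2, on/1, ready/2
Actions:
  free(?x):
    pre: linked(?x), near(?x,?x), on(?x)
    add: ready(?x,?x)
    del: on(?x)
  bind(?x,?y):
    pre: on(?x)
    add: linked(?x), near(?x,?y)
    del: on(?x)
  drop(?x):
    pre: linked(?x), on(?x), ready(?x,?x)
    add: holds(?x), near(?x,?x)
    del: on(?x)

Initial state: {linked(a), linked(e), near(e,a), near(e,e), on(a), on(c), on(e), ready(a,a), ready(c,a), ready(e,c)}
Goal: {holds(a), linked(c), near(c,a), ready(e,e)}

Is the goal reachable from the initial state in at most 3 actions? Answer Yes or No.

1. free(e)  →  {linked(a), linked(e), near(e,a), near(e,e), on(a), on(c), ready(a,a), ready(c,a), ready(e,c), ready(e,e)}
2. bind(c,a)  →  {linked(a), linked(c), linked(e), near(c,a), near(e,a), near(e,e), on(a), ready(a,a), ready(c,a), ready(e,c), ready(e,e)}
3. drop(a)  →  {holds(a), linked(a), linked(c), linked(e), near(a,a), near(c,a), near(e,a), near(e,e), ready(a,a), ready(c,a), ready(e,c), ready(e,e)}
optimal plan length = 3; 3 ≤ 3

Yes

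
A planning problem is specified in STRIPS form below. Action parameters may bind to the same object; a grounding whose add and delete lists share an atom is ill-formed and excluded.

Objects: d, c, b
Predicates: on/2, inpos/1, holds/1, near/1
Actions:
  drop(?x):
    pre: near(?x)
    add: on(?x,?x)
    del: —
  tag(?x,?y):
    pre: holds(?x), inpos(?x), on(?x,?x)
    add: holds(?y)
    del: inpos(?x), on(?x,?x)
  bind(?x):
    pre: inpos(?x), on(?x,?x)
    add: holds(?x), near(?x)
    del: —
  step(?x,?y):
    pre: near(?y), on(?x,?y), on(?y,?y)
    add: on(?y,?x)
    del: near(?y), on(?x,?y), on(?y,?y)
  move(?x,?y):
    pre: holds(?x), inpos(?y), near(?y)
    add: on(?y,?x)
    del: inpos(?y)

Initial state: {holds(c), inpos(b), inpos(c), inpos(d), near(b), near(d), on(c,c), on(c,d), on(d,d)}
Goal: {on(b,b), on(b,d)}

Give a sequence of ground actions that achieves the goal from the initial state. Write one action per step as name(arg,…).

drop(b); tag(c,d); move(d,b)

1. drop(b)  →  {holds(c), inpos(b), inpos(c), inpos(d), near(b), near(d), on(b,b), on(c,c), on(c,d), on(d,d)}
2. tag(c,d)  →  {holds(c), holds(d), inpos(b), inpos(d), near(b), near(d), on(b,b), on(c,d), on(d,d)}
3. move(d,b)  →  {holds(c), holds(d), inpos(d), near(b), near(d), on(b,b), on(b,d), on(c,d), on(d,d)}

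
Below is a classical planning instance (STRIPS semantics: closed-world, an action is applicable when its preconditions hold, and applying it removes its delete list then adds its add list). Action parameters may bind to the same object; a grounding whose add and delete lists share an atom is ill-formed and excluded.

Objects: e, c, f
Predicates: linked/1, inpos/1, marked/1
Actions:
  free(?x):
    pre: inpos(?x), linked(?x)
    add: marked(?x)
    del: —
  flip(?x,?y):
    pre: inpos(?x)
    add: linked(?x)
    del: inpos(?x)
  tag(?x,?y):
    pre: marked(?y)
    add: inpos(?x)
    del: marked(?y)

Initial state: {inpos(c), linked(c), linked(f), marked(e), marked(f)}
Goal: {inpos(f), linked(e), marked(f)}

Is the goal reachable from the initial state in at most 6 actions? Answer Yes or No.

Yes

1. free(c)  →  {inpos(c), linked(c), linked(f), marked(c), marked(e), marked(f)}
2. tag(e,e)  →  {inpos(c), inpos(e), linked(c), linked(f), marked(c), marked(f)}
3. flip(e,e)  →  {inpos(c), linked(c), linked(e), linked(f), marked(c), marked(f)}
4. tag(f,c)  →  {inpos(c), inpos(f), linked(c), linked(e), linked(f), marked(f)}
optimal plan length = 4; 4 ≤ 6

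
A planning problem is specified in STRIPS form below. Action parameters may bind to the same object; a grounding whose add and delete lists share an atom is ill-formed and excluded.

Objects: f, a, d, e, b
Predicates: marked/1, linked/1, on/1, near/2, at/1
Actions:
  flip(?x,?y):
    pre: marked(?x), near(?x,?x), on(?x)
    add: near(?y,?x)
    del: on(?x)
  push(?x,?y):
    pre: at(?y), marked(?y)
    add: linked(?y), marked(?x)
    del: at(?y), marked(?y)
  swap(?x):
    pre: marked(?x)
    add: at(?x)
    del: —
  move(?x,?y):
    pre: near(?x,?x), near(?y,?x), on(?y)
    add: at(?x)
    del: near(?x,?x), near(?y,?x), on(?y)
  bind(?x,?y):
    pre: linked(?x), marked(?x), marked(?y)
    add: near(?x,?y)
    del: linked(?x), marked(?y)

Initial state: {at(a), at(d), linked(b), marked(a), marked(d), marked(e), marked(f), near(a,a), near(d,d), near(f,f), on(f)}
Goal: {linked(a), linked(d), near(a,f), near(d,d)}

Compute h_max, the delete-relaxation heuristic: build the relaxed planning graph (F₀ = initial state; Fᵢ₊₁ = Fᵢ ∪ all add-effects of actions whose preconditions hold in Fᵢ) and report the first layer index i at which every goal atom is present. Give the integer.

1

F0 = init (11 atoms)
F1 = F0 ∪ {at(e), at(f), linked(a), linked(d), marked(b), near(a,f), near(b,f), near(d,f), near(e,f)}  (20 atoms)
goal ⊆ F1  ⇒  h_max = 1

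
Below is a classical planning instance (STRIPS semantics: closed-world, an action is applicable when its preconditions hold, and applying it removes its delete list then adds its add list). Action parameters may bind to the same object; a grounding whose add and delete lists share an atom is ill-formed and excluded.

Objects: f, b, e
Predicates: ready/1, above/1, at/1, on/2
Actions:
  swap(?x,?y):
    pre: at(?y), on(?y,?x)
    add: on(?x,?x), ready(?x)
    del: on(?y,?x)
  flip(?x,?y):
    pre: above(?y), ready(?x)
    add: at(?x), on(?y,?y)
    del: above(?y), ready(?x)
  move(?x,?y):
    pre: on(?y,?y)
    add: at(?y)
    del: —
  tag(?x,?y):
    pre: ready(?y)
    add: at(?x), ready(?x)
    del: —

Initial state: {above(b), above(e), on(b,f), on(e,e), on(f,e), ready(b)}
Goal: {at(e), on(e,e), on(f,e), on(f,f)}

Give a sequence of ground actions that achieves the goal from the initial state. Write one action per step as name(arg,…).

1. flip(b,b)  →  {above(e), at(b), on(b,b), on(b,f), on(e,e), on(f,e)}
2. swap(f,b)  →  {above(e), at(b), on(b,b), on(e,e), on(f,e), on(f,f), ready(f)}
3. move(f,e)  →  {above(e), at(b), at(e), on(b,b), on(e,e), on(f,e), on(f,f), ready(f)}

flip(b,b); swap(f,b); move(f,e)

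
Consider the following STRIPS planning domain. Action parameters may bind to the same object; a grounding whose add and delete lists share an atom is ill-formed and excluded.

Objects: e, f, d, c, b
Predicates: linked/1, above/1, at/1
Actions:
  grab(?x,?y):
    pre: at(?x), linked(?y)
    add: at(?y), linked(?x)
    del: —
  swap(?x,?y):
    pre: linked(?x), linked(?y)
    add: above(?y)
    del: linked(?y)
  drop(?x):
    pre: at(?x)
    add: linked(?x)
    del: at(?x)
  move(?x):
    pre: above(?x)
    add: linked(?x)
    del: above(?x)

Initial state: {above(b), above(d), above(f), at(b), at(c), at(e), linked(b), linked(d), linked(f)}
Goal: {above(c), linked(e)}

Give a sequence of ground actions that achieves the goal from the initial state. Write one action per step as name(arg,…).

grab(e,f); grab(c,e); swap(e,c)

1. grab(e,f)  →  {above(b), above(d), above(f), at(b), at(c), at(e), at(f), linked(b), linked(d), linked(e), linked(f)}
2. grab(c,e)  →  {above(b), above(d), above(f), at(b), at(c), at(e), at(f), linked(b), linked(c), linked(d), linked(e), linked(f)}
3. swap(e,c)  →  {above(b), above(c), above(d), above(f), at(b), at(c), at(e), at(f), linked(b), linked(d), linked(e), linked(f)}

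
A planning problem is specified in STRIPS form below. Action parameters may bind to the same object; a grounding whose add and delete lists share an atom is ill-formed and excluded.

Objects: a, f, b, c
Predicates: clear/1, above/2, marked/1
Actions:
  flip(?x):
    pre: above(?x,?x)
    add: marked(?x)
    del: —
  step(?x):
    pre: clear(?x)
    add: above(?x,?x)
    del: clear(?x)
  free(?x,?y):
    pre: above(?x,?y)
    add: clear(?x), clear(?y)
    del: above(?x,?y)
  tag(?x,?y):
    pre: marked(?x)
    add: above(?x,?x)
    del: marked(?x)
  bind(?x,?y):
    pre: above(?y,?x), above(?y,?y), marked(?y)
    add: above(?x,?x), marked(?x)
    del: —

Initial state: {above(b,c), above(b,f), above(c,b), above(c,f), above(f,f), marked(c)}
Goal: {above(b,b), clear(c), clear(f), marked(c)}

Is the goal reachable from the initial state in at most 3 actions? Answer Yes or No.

1. free(f,f)  →  {above(b,c), above(b,f), above(c,b), above(c,f), clear(f), marked(c)}
2. free(b,c)  →  {above(b,f), above(c,b), above(c,f), clear(b), clear(c), clear(f), marked(c)}
3. step(b)  →  {above(b,b), above(b,f), above(c,b), above(c,f), clear(c), clear(f), marked(c)}
optimal plan length = 3; 3 ≤ 3

Yes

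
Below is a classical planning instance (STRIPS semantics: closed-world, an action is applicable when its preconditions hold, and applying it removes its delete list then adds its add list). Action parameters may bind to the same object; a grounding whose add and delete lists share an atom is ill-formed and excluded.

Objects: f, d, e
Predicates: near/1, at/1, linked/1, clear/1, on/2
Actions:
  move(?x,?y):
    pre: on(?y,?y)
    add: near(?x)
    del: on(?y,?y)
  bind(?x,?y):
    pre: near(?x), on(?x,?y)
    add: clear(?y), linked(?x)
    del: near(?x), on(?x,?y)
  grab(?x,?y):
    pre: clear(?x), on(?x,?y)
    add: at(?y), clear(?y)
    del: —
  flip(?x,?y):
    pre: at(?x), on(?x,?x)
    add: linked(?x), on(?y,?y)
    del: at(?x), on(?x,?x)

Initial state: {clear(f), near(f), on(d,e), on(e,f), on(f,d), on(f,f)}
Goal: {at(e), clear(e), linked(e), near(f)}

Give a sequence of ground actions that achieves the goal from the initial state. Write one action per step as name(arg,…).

move(e,f); bind(e,f); grab(f,d); grab(d,e)

1. move(e,f)  →  {clear(f), near(e), near(f), on(d,e), on(e,f), on(f,d)}
2. bind(e,f)  →  {clear(f), linked(e), near(f), on(d,e), on(f,d)}
3. grab(f,d)  →  {at(d), clear(d), clear(f), linked(e), near(f), on(d,e), on(f,d)}
4. grab(d,e)  →  {at(d), at(e), clear(d), clear(e), clear(f), linked(e), near(f), on(d,e), on(f,d)}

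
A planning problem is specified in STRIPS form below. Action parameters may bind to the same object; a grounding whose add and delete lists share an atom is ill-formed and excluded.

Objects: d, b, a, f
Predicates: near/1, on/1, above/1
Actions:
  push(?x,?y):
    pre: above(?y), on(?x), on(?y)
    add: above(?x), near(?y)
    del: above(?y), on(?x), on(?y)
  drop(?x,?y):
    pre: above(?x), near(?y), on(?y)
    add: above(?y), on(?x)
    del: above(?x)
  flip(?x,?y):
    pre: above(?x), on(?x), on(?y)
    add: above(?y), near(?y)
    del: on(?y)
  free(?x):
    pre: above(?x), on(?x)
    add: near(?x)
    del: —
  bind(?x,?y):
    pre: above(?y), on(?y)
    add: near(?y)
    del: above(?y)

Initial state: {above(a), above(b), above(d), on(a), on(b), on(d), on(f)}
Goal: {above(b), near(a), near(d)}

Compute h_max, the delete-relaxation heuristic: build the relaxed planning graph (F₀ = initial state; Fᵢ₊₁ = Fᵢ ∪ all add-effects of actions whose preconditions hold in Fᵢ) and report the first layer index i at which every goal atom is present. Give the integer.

1

F0 = init (7 atoms)
F1 = F0 ∪ {above(f), near(a), near(b), near(d), near(f)}  (12 atoms)
goal ⊆ F1  ⇒  h_max = 1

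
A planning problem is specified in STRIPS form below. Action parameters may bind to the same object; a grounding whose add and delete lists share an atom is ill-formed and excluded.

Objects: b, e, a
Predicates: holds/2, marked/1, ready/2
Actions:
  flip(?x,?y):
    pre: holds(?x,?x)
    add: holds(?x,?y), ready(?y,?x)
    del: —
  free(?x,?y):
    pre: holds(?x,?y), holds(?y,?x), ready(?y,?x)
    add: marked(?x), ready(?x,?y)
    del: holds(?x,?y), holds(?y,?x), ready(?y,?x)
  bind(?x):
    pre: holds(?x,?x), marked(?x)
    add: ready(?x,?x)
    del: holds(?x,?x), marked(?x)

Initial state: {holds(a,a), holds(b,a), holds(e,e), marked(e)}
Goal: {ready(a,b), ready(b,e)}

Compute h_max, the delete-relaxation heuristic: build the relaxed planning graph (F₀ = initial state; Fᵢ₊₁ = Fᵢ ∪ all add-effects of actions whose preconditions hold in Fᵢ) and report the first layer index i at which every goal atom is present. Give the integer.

2

F0 = init (4 atoms)
F1 = F0 ∪ {holds(a,b), holds(a,e), holds(e,a), holds(e,b), ready(a,a), ready(a,e), ready(b,a), ready(b,e), ready(e,a), ready(e,e)}  (14 atoms)
F2 = F1 ∪ {marked(a), ready(a,b)}  (16 atoms)
goal ⊆ F2  ⇒  h_max = 2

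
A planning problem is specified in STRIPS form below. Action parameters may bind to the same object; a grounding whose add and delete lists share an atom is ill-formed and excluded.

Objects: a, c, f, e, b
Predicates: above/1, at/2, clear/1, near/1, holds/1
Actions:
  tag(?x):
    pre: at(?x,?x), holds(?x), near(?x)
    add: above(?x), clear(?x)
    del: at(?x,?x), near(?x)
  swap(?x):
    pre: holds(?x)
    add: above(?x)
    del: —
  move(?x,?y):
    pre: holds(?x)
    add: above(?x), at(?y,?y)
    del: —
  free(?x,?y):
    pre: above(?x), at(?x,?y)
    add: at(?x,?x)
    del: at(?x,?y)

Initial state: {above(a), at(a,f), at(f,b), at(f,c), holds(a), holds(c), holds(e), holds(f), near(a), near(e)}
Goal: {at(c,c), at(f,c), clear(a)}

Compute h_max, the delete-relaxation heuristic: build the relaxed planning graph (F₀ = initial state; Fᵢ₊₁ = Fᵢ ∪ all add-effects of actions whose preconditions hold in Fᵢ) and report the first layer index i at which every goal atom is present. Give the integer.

2

F0 = init (10 atoms)
F1 = F0 ∪ {above(c), above(e), above(f), at(a,a), at(b,b), at(c,c), at(e,e), at(f,f)}  (18 atoms)
F2 = F1 ∪ {clear(a), clear(e)}  (20 atoms)
goal ⊆ F2  ⇒  h_max = 2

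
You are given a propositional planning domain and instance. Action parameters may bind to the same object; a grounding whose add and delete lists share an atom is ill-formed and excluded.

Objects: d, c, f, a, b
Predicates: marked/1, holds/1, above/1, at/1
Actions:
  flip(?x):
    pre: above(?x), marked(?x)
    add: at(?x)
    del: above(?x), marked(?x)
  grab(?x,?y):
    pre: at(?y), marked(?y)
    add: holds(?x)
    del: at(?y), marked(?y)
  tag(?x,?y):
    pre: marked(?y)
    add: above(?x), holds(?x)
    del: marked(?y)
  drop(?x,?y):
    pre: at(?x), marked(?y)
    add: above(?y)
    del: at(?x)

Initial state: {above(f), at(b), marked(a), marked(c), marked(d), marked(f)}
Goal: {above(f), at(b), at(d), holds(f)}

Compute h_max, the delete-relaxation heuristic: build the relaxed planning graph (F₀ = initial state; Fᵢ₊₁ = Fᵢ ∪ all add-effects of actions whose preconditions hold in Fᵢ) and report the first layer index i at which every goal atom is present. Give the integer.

F0 = init (6 atoms)
F1 = F0 ∪ {above(a), above(b), above(c), above(d), at(f), holds(a), holds(b), holds(c), holds(d), holds(f)}  (16 atoms)
F2 = F1 ∪ {at(a), at(c), at(d)}  (19 atoms)
goal ⊆ F2  ⇒  h_max = 2

2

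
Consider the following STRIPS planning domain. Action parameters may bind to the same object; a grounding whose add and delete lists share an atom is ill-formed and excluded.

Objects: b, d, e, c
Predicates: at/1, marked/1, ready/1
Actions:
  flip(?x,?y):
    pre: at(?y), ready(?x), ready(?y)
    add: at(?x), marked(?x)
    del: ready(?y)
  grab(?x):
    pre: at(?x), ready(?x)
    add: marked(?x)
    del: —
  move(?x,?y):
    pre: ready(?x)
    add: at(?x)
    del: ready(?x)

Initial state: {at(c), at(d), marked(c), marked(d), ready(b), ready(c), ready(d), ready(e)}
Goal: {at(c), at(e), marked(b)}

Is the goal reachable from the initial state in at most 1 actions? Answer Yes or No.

1. flip(b,d)  →  {at(b), at(c), at(d), marked(b), marked(c), marked(d), ready(b), ready(c), ready(e)}
2. flip(e,b)  →  {at(b), at(c), at(d), at(e), marked(b), marked(c), marked(d), marked(e), ready(c), ready(e)}
optimal plan length = 2; 2 > 1

No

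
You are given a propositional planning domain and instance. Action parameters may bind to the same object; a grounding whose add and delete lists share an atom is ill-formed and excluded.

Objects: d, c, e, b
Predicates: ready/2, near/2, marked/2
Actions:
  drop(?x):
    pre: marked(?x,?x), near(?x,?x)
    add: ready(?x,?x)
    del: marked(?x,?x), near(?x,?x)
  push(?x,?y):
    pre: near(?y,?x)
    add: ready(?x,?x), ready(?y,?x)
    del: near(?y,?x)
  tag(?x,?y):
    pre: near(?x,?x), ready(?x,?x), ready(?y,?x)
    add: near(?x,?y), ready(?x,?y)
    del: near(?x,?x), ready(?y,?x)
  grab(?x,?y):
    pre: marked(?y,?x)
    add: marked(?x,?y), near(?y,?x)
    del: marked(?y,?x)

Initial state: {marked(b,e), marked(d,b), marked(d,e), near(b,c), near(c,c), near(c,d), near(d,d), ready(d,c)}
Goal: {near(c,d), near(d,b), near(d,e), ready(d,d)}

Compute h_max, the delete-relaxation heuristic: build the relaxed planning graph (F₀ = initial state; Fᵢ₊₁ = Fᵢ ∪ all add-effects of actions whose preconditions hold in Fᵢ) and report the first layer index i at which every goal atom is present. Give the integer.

1

F0 = init (8 atoms)
F1 = F0 ∪ {marked(b,d), marked(e,b), marked(e,d), near(b,e), near(d,b), near(d,e), ready(b,c), ready(c,c), ready(c,d), ready(d,d)}  (18 atoms)
goal ⊆ F1  ⇒  h_max = 1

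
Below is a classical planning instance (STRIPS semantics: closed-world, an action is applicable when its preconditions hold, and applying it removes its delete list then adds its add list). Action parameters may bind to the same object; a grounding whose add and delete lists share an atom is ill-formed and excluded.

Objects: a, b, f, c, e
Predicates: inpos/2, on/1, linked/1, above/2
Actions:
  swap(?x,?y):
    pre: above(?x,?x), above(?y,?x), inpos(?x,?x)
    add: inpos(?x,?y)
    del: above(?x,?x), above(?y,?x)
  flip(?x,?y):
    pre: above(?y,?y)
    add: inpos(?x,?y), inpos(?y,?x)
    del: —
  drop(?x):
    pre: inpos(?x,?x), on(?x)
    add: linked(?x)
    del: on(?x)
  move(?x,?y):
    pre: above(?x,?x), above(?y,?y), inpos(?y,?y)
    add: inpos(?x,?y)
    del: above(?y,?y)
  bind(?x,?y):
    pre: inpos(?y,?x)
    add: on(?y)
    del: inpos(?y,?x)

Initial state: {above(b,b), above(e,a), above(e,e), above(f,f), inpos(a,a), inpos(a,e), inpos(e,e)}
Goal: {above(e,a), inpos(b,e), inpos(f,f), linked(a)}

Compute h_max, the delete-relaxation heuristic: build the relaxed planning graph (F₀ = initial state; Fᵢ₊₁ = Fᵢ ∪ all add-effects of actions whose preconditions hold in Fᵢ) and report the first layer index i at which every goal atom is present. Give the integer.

F0 = init (7 atoms)
F1 = F0 ∪ {inpos(a,b), inpos(a,f), inpos(b,a), inpos(b,b), inpos(b,c), inpos(b,e), inpos(b,f), inpos(c,b), inpos(c,e), inpos(c,f), inpos(e,a), inpos(e,b), inpos(e,c), inpos(e,f), inpos(f,a), inpos(f,b), inpos(f,c), inpos(f,e), inpos(f,f), on(a), on(e)}  (28 atoms)
F2 = F1 ∪ {linked(a), linked(e), on(b), on(c), on(f)}  (33 atoms)
goal ⊆ F2  ⇒  h_max = 2

2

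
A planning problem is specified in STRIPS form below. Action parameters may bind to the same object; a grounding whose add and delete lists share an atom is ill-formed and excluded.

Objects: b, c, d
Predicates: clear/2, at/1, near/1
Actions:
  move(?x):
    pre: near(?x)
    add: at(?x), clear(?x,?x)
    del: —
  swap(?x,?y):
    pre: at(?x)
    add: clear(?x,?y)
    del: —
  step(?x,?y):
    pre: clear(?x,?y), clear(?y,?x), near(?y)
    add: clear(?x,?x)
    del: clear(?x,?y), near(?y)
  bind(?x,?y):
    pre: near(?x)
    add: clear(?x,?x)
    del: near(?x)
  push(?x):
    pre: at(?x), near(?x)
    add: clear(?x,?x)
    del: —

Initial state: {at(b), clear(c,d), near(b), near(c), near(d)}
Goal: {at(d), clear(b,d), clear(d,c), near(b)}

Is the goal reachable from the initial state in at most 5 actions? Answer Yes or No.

1. move(d)  →  {at(b), at(d), clear(c,d), clear(d,d), near(b), near(c), near(d)}
2. swap(b,d)  →  {at(b), at(d), clear(b,d), clear(c,d), clear(d,d), near(b), near(c), near(d)}
3. swap(d,c)  →  {at(b), at(d), clear(b,d), clear(c,d), clear(d,c), clear(d,d), near(b), near(c), near(d)}
optimal plan length = 3; 3 ≤ 5

Yes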